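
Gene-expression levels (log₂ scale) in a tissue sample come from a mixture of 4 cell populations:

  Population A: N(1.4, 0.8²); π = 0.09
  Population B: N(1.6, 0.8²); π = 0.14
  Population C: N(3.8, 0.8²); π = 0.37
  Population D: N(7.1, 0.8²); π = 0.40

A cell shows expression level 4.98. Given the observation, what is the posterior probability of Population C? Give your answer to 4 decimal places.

The responsibility of component k is P(Z=k) f_k(x) divided by Σ_j P(Z=j) f_j(x).
Evaluate each component's likelihood at the observed value:
  L_A = 2.23517e-05
  L_B = 6.63141e-05
  L_C = 0.168031
  L_D = 0.0148903
Weight by the priors:
  P(Z=A)·L_A = 0.09 × 2.23517e-05 = 2.01165e-06
  P(Z=B)·L_B = 0.14 × 6.63141e-05 = 9.28398e-06
  P(Z=C)·L_C = 0.37 × 0.168031 = 0.0621714
  P(Z=D)·L_D = 0.40 × 0.0148903 = 0.00595612
Sum: 2.01165e-06 + 9.28398e-06 + 0.0621714 + 0.00595612 = 0.0681388
P(Population C | x) = 0.0621714 / 0.0681388 ≈ 0.9124

0.9124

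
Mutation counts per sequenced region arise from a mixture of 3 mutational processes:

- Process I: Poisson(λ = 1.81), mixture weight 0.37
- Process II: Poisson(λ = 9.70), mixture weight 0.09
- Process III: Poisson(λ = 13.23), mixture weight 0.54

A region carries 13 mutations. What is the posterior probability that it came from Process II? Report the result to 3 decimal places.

The responsibility of component k is P(Z=k) f_k(x) divided by Σ_j P(Z=j) f_j(x).
Poisson probabilities:
  p_I = e^(−1.81)·1.81^13/13! = 5.88123e-08
  p_II = e^(−9.70)·9.70^13/13! = 0.0662363
  p_III = e^(−13.23)·13.23^13/13! = 0.109719
Weight by the priors:
  P(Z=I)·p_I = 0.37 × 5.88123e-08 = 2.17606e-08
  P(Z=II)·p_II = 0.09 × 0.0662363 = 0.00596126
  P(Z=III)·p_III = 0.54 × 0.109719 = 0.0592482
Marginal: 2.17606e-08 + 0.00596126 + 0.0592482 = 0.0652095
Responsibility of Process II: 0.00596126 / 0.0652095 ≈ 0.091

0.091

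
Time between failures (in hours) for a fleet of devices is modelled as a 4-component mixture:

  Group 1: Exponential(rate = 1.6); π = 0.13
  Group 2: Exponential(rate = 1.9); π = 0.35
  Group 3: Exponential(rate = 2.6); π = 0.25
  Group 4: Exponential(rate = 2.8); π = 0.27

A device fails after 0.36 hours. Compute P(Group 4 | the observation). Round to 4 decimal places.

P(component k | x) = w_k·f_k(x) / marginal(x), where marginal(x) = Σ_j w_j·f_j(x).
Exponential densities:
  f_1 = 1.6·e^(−1.6·0.36) = 1.6·e^(−0.5760) = 0.899428
  f_2 = 1.9·e^(−1.9·0.36) = 1.9·e^(−0.6840) = 0.95873
  f_3 = 2.6·e^(−2.6·0.36) = 2.6·e^(−0.9360) = 1.0197
  f_4 = 2.8·e^(−2.8·0.36) = 2.8·e^(−1.0080) = 1.02185
Weight by the priors:
  w_1·f_1 = 0.13 × 0.899428 = 0.116926
  w_2·f_2 = 0.35 × 0.95873 = 0.335555
  w_3·f_3 = 0.25 × 1.0197 = 0.254926
  w_4·f_4 = 0.27 × 1.02185 = 0.275901
Marginal: 0.116926 + 0.335555 + 0.254926 + 0.275901 = 0.983308
So the posterior for Group 4 is 0.275901 / 0.983308 ≈ 0.2806.

0.2806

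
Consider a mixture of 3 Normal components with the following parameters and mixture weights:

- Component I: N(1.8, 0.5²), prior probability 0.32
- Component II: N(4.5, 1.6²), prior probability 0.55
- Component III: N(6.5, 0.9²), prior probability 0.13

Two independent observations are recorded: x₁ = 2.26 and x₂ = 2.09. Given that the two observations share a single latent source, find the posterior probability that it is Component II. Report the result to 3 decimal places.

By Bayes' theorem, P(k | x) = π_k f_k(x) / Σ_j π_j f_j(x).
Since both observations come from the same component, the likelihood for component k is f_k(x₁)·f_k(x₂).
  L_I = [(1/(0.5·√(2π)))·exp(−(2.26−1.8)²/(2·0.5²)) = 0.797885·exp(-0.42320) = 0.522573] × [0.67436] = 0.352402
  L_II = [(1/(1.6·√(2π)))·exp(−(2.26−4.5)²/(2·1.6²)) = 0.249339·exp(-0.98000) = 0.0935797] × [0.0801916] = 0.0075043
  L_III = [(1/(0.9·√(2π)))·exp(−(2.26−6.5)²/(2·0.9²)) = 0.443269·exp(-11.09728) = 6.71705e-06] × [2.70996e-06] = 1.82029e-11
Weight by the priors:
  π_I·L_I = 0.32 × 0.352402 = 0.112769
  π_II·L_II = 0.55 × 0.0075043 = 0.00412737
  π_III·L_III = 0.13 × 1.82029e-11 = 2.36638e-12
Sum: 0.112769 + 0.00412737 + 2.36638e-12 = 0.116896
So the posterior for Component II is 0.00412737 / 0.116896 ≈ 0.035.

0.035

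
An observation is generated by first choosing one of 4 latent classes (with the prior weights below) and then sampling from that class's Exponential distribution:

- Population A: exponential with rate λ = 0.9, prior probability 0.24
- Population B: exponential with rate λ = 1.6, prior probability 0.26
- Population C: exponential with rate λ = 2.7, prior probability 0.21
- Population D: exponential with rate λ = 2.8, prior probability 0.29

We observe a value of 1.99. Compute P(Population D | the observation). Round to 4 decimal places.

Apply Bayes' rule: the posterior for each component is proportional to its prior times its likelihood at x.
Component likelihoods at x = 1.99:
  L_A = 0.9·e^(−0.9·1.99) = 0.9·e^(−1.7910) = 0.150114
  L_B = 1.6·e^(−1.6·1.99) = 1.6·e^(−3.1840) = 0.0662714
  L_C = 2.7·e^(−2.7·1.99) = 2.7·e^(−5.3730) = 0.0125285
  L_D = 2.8·e^(−2.8·1.99) = 2.8·e^(−5.5720) = 0.010648
Weight by the priors:
  P(Z=A)·L_A = 0.24 × 0.150114 = 0.0360274
  P(Z=B)·L_B = 0.26 × 0.0662714 = 0.0172306
  P(Z=C)·L_C = 0.21 × 0.0125285 = 0.00263099
  P(Z=D)·L_D = 0.29 × 0.010648 = 0.00308793
Sum: 0.0360274 + 0.0172306 + 0.00263099 + 0.00308793 = 0.0589768
Responsibility of Population D: 0.00308793 / 0.0589768 ≈ 0.0524

0.0524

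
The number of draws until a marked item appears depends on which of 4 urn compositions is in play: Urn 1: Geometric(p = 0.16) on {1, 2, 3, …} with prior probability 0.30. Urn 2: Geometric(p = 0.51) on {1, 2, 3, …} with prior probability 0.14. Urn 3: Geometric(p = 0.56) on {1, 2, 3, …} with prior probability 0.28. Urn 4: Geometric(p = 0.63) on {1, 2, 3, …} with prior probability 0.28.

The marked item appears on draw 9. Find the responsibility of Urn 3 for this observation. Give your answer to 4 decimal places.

Posterior ∝ prior × likelihood, so P(k | x) ∝ π_k f_k(x); normalise over all components.
Evaluate each component's likelihood at the observed value:
  p_1 = 0.16·(1−0.16)^8 = 0.16·0.247876 = 0.0396601
  p_2 = 0.51·(1−0.51)^8 = 0.51·0.00332329 = 0.00169488
  p_3 = 0.56·(1−0.56)^8 = 0.56·0.00140482 = 0.000786701
  p_4 = 0.63·(1−0.63)^8 = 0.63·0.000351248 = 0.000221286
Prior × likelihood for each component:
  π_1·p_1 = 0.30 × 0.0396601 = 0.011898
  π_2·p_2 = 0.14 × 0.00169488 = 0.000237283
  π_3·p_3 = 0.28 × 0.000786701 = 0.000220276
  π_4·p_4 = 0.28 × 0.000221286 = 6.19601e-05
Normaliser: 0.011898 + 0.000237283 + 0.000220276 + 6.19601e-05 = 0.0124176
So the posterior for Urn 3 is 0.000220276 / 0.0124176 ≈ 0.0177.

0.0177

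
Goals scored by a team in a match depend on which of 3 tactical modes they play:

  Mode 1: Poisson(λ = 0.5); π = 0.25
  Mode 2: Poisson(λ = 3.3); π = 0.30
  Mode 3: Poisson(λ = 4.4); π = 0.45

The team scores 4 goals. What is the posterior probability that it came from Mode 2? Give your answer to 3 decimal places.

0.387

P(component k | x) = P(Z=k)·f_k(x) / marginal(x), where marginal(x) = Σ_j P(Z=j)·f_j(x).
Evaluate each component's likelihood at the observed value:
  p_1 = 0.00157951
  p_2 = 0.182252
  p_3 = 0.191736
Unnormalised posteriors:
  P(Z=1)·p_1 = 0.25 × 0.00157951 = 0.000394877
  P(Z=2)·p_2 = 0.30 × 0.182252 = 0.0546757
  P(Z=3)·p_3 = 0.45 × 0.191736 = 0.0862812
Evidence: 0.000394877 + 0.0546757 + 0.0862812 = 0.141352
Responsibility of Mode 2: 0.0546757 / 0.141352 ≈ 0.387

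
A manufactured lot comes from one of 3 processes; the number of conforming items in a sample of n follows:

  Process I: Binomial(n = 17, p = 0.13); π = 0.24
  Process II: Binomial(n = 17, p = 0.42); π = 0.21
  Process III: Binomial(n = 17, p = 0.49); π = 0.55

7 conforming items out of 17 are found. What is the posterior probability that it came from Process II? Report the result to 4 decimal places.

Apply Bayes' rule: the posterior for each component is proportional to its prior times its likelihood at x.
Component likelihoods at x = 7 conforming items out of 17:
  f_I = C(17,7)·0.13^7·0.87^10 = 19448·6.27485e-07·0.248423 = 0.00303159
  f_II = C(17,7)·0.42^7·0.58^10 = 19448·0.00230539·0.00430804 = 0.193152
  f_III = C(17,7)·0.49^7·0.51^10 = 19448·0.00678223·0.00119042 = 0.157018
Unnormalised posteriors:
  π_I·f_I = 0.24 × 0.00303159 = 0.000727582
  π_II·f_II = 0.21 × 0.193152 = 0.040562
  π_III·f_III = 0.55 × 0.157018 = 0.0863599
Marginal: 0.000727582 + 0.040562 + 0.0863599 = 0.127649
Responsibility of Process II: 0.040562 / 0.127649 ≈ 0.3178

0.3178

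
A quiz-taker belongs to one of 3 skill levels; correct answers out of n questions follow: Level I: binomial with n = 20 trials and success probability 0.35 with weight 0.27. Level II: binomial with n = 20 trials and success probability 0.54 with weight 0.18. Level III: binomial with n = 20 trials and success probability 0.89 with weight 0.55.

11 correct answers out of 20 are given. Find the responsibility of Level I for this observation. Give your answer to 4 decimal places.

0.2219

By Bayes' theorem, P(k | x) = π_k f_k(x) / Σ_j π_j f_j(x).
Evaluate each component's likelihood at the observed value:
  f_I = 0.0335873
  f_II = 0.176343
  f_III = 0.000109908
Multiply by the mixture weights:
  π_I·f_I = 0.27 × 0.0335873 = 0.00906856
  π_II·f_II = 0.18 × 0.176343 = 0.0317417
  π_III·f_III = 0.55 × 0.000109908 = 6.04495e-05
Sum: 0.00906856 + 0.0317417 + 6.04495e-05 = 0.0408707
Responsibility of Level I: 0.00906856 / 0.0408707 ≈ 0.2219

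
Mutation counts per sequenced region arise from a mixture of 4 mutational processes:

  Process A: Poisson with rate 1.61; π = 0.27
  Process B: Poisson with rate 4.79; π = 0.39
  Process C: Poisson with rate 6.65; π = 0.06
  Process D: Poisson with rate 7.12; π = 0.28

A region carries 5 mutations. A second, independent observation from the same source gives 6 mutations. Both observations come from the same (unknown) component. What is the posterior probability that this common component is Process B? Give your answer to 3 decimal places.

0.598

Apply Bayes' rule: the posterior for each component is proportional to its prior times its likelihood at x.
Since both observations come from the same component, the likelihood for component k is f_k(x₁)·f_k(x₂).
  p_A = [e^(−1.61)·1.61^5/5! = 0.0180191] × [0.00483514] = 8.7125e-05
  p_B = [e^(−4.79)·4.79^5/5! = 0.174673] × [0.139447] = 0.0243577
  p_C = [e^(−6.65)·6.65^5/5! = 0.140239] × [0.155432] = 0.0217976
  p_D = [e^(−7.12)·7.12^5/5! = 0.123322] × [0.146343] = 0.0180473
Multiply by the mixture weights:
  w_A·p_A = 0.27 × 8.7125e-05 = 2.35237e-05
  w_B·p_B = 0.39 × 0.0243577 = 0.00949949
  w_C·p_C = 0.06 × 0.0217976 = 0.00130785
  w_D·p_D = 0.28 × 0.0180473 = 0.00505325
Sum: 2.35237e-05 + 0.00949949 + 0.00130785 + 0.00505325 = 0.0158841
Responsibility of Process B: 0.00949949 / 0.0158841 ≈ 0.598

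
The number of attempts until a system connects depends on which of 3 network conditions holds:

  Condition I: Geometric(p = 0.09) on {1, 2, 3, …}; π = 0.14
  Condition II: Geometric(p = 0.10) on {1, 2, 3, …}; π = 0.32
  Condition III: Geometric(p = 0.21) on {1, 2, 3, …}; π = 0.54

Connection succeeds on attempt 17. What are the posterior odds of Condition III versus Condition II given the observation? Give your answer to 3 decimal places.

0.440

Only the two components matter; the odds are (w_i f_i(x)) / (w_j f_j(x)).
Evaluate each component's likelihood at the observed value:
  f_I = 0.0199024
  f_II = 0.0185302
  f_III = 0.0048334
Posterior odds = (w_III·f_III) / (w_II·f_II) = (0.54·0.0048334) / (0.32·0.0185302) = 0.00261004 / 0.00592966 ≈ 0.440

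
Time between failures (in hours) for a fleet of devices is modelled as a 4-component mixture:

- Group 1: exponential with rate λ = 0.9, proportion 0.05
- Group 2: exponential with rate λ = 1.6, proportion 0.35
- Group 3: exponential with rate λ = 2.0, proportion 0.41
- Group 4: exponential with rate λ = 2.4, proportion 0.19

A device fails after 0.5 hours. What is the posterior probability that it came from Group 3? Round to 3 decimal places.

0.419

P(component k | x) = π_k·f_k(x) / marginal(x), where marginal(x) = Σ_j π_j·f_j(x).
Component likelihoods at x = 0.5 hours:
  p_1 = 0.9·e^(−0.9·0.5) = 0.9·e^(−0.4500) = 0.573865
  p_2 = 1.6·e^(−1.6·0.5) = 1.6·e^(−0.8000) = 0.718926
  p_3 = 2.0·e^(−2.0·0.5) = 2.0·e^(−1.0000) = 0.735759
  p_4 = 2.4·e^(−2.4·0.5) = 2.4·e^(−1.2000) = 0.722866
Weight by the priors:
  π_1·p_1 = 0.05 × 0.573865 = 0.0286933
  π_2·p_2 = 0.35 × 0.718926 = 0.251624
  π_3·p_3 = 0.41 × 0.735759 = 0.301661
  π_4·p_4 = 0.19 × 0.722866 = 0.137345
Denominator: 0.0286933 + 0.251624 + 0.301661 + 0.137345 = 0.719323
Responsibility of Group 3: 0.301661 / 0.719323 ≈ 0.419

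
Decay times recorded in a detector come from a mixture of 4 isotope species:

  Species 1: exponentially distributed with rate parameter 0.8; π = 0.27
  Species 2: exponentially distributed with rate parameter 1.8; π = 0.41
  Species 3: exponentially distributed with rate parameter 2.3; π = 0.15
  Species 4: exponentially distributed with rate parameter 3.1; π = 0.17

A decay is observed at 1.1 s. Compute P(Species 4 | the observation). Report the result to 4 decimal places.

Apply Bayes' rule: the posterior for each component is proportional to its prior times its likelihood at x.
Exponential densities:
  f_1 = 0.331826
  f_2 = 0.248525
  f_3 = 0.183216
  f_4 = 0.102428
Multiply by the mixture weights:
  π_1·f_1 = 0.27 × 0.331826 = 0.0895931
  π_2·f_2 = 0.41 × 0.248525 = 0.101895
  π_3·f_3 = 0.15 × 0.183216 = 0.0274824
  π_4·f_4 = 0.17 × 0.102428 = 0.0174127
Normaliser: 0.0895931 + 0.101895 + 0.0274824 + 0.0174127 = 0.236383
P(Species 4 | x) = 0.0174127 / 0.236383 ≈ 0.0737

0.0737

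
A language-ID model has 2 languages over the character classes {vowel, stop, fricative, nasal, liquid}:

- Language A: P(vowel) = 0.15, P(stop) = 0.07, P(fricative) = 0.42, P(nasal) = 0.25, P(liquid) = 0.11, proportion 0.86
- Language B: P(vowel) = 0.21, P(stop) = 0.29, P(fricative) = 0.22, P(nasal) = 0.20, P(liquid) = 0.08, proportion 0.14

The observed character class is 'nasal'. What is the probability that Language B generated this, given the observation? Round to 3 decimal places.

0.115

By Bayes' theorem, P(k | x) = π_k f_k(x) / Σ_j π_j f_j(x).
Evaluate each component's likelihood at the observed value:
  p_A = 0.25
  p_B = 0.2
Unnormalised posteriors:
  π_A·p_A = 0.86 × 0.25 = 0.215
  π_B·p_B = 0.14 × 0.2 = 0.028
Evidence: 0.215 + 0.028 = 0.243
P(Language B | 'nasal') ≈ 0.115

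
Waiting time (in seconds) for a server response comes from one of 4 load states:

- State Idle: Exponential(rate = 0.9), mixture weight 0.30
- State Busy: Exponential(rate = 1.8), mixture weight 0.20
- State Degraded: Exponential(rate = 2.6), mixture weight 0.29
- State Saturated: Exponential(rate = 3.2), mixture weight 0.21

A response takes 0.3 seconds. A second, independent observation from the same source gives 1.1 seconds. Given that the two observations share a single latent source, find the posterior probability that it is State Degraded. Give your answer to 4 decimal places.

Posterior ∝ prior × likelihood, so P(k | x) ∝ P(Z=k) f_k(x); normalise over all components.
Since both observations come from the same component, the likelihood for component k is f_k(x₁)·f_k(x₂).
  p_Idle = [0.687042] × [0.334419] = 0.22976
  p_Busy = [1.04895] × [0.248525] = 0.260689
  p_Degraded = [1.19186] × [0.148899] = 0.177466
  p_Saturated = [1.22526] × [0.0947182] = 0.116054
Unnormalised posteriors:
  P(Z=Idle)·p_Idle = 0.30 × 0.22976 = 0.0689279
  P(Z=Busy)·p_Busy = 0.20 × 0.260689 = 0.0521378
  P(Z=Degraded)·p_Degraded = 0.29 × 0.177466 = 0.0514651
  P(Z=Saturated)·p_Saturated = 0.21 × 0.116054 = 0.0243714
Evidence: 0.0689279 + 0.0521378 + 0.0514651 + 0.0243714 = 0.196902
P(State Degraded | x₁,x₂) = 0.0514651 / 0.196902 ≈ 0.2614

0.2614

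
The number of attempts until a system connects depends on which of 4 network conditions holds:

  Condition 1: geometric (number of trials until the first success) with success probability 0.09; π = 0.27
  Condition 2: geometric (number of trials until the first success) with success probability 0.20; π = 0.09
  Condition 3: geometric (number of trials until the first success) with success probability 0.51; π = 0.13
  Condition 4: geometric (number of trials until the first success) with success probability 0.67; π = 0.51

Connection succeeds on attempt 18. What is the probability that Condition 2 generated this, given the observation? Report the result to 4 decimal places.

0.0765

Apply Bayes' rule: the posterior for each component is proportional to its prior times its likelihood at x.
Component likelihoods at x = 18:
  f_1 = 0.09·(1−0.09)^17 = 0.09·0.201235 = 0.0181112
  f_2 = 0.20·(1−0.20)^17 = 0.20·0.022518 = 0.0045036
  f_3 = 0.51·(1−0.51)^17 = 0.51·5.4117e-06 = 2.75996e-06
  f_4 = 0.67·(1−0.67)^17 = 0.67·6.52735e-09 = 4.37333e-09
Multiply by the mixture weights:
  π_1·f_1 = 0.27 × 0.0181112 = 0.00489001
  π_2·f_2 = 0.09 × 0.0045036 = 0.000405324
  π_3·f_3 = 0.13 × 2.75996e-06 = 3.58795e-07
  π_4·f_4 = 0.51 × 4.37333e-09 = 2.2304e-09
Denominator: 0.00489001 + 0.000405324 + 3.58795e-07 + 2.2304e-09 = 0.0052957
P(Condition 2 | data) = 0.000405324 / 0.0052957 ≈ 0.0765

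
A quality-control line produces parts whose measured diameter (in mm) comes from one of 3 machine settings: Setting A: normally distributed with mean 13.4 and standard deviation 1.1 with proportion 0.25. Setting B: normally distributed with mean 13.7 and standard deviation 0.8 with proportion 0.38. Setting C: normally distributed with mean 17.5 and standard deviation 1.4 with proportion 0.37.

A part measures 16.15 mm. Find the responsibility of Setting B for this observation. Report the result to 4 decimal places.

0.0242

P(component k | x) = π_k·f_k(x) / marginal(x), where marginal(x) = Σ_j π_j·f_j(x).
Normal densities:
  L_A = (1/(1.1·√(2π)))·exp(−(16.15−13.4)²/(2·1.1²)) = 0.362675·exp(-3.12500) = 0.0159348
  L_B = (1/(0.8·√(2π)))·exp(−(16.15−13.7)²/(2·0.8²)) = 0.498678·exp(-4.68945) = 0.0045837
  L_C = (1/(1.4·√(2π)))·exp(−(16.15−17.5)²/(2·1.4²)) = 0.284959·exp(-0.46492) = 0.179006
Prior × likelihood for each component:
  π_A·L_A = 0.25 × 0.0159348 = 0.0039837
  π_B·L_B = 0.38 × 0.0045837 = 0.00174181
  π_C·L_C = 0.37 × 0.179006 = 0.0662323
Evidence: 0.0039837 + 0.00174181 + 0.0662323 = 0.0719578
So the posterior for Setting B is 0.00174181 / 0.0719578 ≈ 0.0242.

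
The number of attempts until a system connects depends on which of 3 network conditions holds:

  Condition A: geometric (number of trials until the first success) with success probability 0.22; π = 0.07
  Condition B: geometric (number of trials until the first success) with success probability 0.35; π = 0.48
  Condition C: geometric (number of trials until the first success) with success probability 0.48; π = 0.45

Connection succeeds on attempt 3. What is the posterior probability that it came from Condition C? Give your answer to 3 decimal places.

0.421

Posterior ∝ prior × likelihood, so P(k | x) ∝ P(Z=k) f_k(x); normalise over all components.
Geometric probabilities:
  f_A = 0.22·(1−0.22)^2 = 0.22·0.6084 = 0.133848
  f_B = 0.35·(1−0.35)^2 = 0.35·0.4225 = 0.147875
  f_C = 0.48·(1−0.48)^2 = 0.48·0.2704 = 0.129792
Multiply by the mixture weights:
  P(Z=A)·f_A = 0.07 × 0.133848 = 0.00936936
  P(Z=B)·f_B = 0.48 × 0.147875 = 0.07098
  P(Z=C)·f_C = 0.45 × 0.129792 = 0.0584064
Sum: 0.00936936 + 0.07098 + 0.0584064 = 0.138756
Responsibility of Condition C: 0.0584064 / 0.138756 ≈ 0.421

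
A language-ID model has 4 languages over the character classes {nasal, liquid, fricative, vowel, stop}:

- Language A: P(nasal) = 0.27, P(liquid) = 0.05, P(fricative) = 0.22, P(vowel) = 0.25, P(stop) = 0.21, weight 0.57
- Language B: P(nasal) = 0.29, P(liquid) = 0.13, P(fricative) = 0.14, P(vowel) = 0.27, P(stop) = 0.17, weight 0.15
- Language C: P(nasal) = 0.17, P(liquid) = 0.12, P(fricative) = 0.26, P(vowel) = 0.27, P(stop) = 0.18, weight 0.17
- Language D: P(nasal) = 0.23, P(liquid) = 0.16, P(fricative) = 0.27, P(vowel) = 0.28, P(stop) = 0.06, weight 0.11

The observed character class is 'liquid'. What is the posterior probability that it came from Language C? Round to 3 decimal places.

Apply Bayes' rule: the posterior for each component is proportional to its prior times its likelihood at x.
Categorical probabilities:
  f_A = P(liquid | comp) = 0.05
  f_B = P(liquid | comp) = 0.13
  f_C = P(liquid | comp) = 0.12
  f_D = P(liquid | comp) = 0.16
Weight by the priors:
  P(Z=A)·f_A = 0.57 × 0.05 = 0.0285
  P(Z=B)·f_B = 0.15 × 0.13 = 0.0195
  P(Z=C)·f_C = 0.17 × 0.12 = 0.0204
  P(Z=D)·f_D = 0.11 × 0.16 = 0.0176
Marginal: 0.0285 + 0.0195 + 0.0204 + 0.0176 = 0.086
P(Language C | the observation) ≈ 0.237

0.237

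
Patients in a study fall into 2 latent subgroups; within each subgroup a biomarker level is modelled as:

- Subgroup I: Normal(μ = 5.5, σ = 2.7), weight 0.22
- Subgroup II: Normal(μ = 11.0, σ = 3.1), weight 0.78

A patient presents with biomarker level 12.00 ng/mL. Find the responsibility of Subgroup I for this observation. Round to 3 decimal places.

The responsibility of component k is π_k f_k(x) divided by Σ_j π_j f_j(x).
Evaluate each component's likelihood at the observed value:
  L_I = (1/(2.7·√(2π)))·exp(−(12.00−5.5)²/(2·2.7²)) = 0.147756·exp(-2.89781) = 0.0081479
  L_II = (1/(3.1·√(2π)))·exp(−(12.00−11.0)²/(2·3.1²)) = 0.128691·exp(-0.05203) = 0.122167
Multiply by the mixture weights:
  π_I·L_I = 0.22 × 0.0081479 = 0.00179254
  π_II·L_II = 0.78 × 0.122167 = 0.0952899
Evidence: 0.00179254 + 0.0952899 = 0.0970825
P(Subgroup I | 12.00 ng/mL) ≈ 0.018

0.018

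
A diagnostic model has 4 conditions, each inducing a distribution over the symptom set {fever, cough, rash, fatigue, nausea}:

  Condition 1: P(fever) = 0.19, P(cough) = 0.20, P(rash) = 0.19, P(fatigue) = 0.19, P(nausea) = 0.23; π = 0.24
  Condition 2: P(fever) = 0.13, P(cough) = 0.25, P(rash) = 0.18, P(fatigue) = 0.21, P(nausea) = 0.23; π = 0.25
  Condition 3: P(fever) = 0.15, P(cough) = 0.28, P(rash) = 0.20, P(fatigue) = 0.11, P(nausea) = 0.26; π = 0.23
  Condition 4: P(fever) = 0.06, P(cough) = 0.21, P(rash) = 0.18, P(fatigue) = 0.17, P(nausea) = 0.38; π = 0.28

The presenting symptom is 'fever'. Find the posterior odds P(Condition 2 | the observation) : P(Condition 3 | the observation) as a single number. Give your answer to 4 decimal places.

0.9420

Since P(k|x) ∝ π_k f_k(x), the posterior odds are π_i f_i(x) / (π_j f_j(x)).
Component likelihoods at x = 'fever':
  p_1 = 0.19
  p_2 = 0.13
  p_3 = 0.15
  p_4 = 0.06
0.0325 / 0.0345 ≈ 0.9420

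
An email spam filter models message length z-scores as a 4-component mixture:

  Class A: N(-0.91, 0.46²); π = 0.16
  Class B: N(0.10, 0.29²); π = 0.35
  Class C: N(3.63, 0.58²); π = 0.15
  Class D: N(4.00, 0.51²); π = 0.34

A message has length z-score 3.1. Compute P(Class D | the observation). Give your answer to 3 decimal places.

0.452

P(component k | x) = P(Z=k)·f_k(x) / marginal(x), where marginal(x) = Σ_j P(Z=j)·f_j(x).
Evaluate each component's likelihood at the observed value:
  L_A = (1/(0.46·√(2π)))·exp(−(3.1−-0.91)²/(2·0.46²)) = 0.867266·exp(-37.99646) = 2.73213e-17
  L_B = (1/(0.29·√(2π)))·exp(−(3.1−0.10)²/(2·0.29²)) = 1.375663·exp(-53.50773) = 7.95061e-24
  L_C = (1/(0.58·√(2π)))·exp(−(3.1−3.63)²/(2·0.58²)) = 0.687832·exp(-0.41751) = 0.453065
  L_D = (1/(0.51·√(2π)))·exp(−(3.1−4.00)²/(2·0.51²)) = 0.782240·exp(-1.55709) = 0.164855
Prior × likelihood for each component:
  P(Z=A)·L_A = 0.16 × 2.73213e-17 = 4.37141e-18
  P(Z=B)·L_B = 0.35 × 7.95061e-24 = 2.78271e-24
  P(Z=C)·L_C = 0.15 × 0.453065 = 0.0679597
  P(Z=D)·L_D = 0.34 × 0.164855 = 0.0560508
Denominator: 4.37141e-18 + 2.78271e-24 + 0.0679597 + 0.0560508 = 0.12401
Responsibility of Class D: 0.0560508 / 0.12401 ≈ 0.452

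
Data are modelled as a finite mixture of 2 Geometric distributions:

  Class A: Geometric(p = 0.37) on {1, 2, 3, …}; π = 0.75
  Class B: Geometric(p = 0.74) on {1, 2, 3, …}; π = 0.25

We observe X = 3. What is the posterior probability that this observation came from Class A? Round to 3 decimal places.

The responsibility of component k is P(Z=k) f_k(x) divided by Σ_j P(Z=j) f_j(x).
Evaluate each component's likelihood at the observed value:
  L_A = 0.37·(1−0.37)^2 = 0.37·0.3969 = 0.146853
  L_B = 0.74·(1−0.74)^2 = 0.74·0.0676 = 0.050024
Multiply by the mixture weights:
  P(Z=A)·L_A = 0.75 × 0.146853 = 0.11014
  P(Z=B)·L_B = 0.25 × 0.050024 = 0.012506
Sum: 0.11014 + 0.012506 = 0.122646
Responsibility of Class A: 0.11014 / 0.122646 ≈ 0.898

0.898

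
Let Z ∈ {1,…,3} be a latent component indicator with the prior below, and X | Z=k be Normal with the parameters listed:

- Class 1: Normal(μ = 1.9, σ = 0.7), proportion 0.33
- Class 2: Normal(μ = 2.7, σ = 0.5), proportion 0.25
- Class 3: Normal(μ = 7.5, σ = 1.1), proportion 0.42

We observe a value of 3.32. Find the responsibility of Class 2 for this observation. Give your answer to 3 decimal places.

Apply Bayes' rule: the posterior for each component is proportional to its prior times its likelihood at x.
Evaluate each component's likelihood at the observed value:
  f_1 = 0.0728164
  f_2 = 0.369875
  f_3 = 0.000265406
Prior × likelihood for each component:
  π_1·f_1 = 0.33 × 0.0728164 = 0.0240294
  π_2·f_2 = 0.25 × 0.369875 = 0.0924686
  π_3·f_3 = 0.42 × 0.000265406 = 0.000111471
Evidence: 0.0240294 + 0.0924686 + 0.000111471 = 0.11661
P(Class 2 | 3.32) ≈ 0.793

0.793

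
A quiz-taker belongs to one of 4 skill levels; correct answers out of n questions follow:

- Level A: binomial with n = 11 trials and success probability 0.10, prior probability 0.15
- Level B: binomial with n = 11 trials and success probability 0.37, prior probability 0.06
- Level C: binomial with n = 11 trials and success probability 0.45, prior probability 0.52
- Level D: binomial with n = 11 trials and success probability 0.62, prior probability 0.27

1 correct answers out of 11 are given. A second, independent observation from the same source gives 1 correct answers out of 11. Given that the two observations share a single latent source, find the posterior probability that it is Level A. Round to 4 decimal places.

0.9920

By Bayes' theorem, P(k | x) = P(Z=k) f_k(x) / Σ_j P(Z=j) f_j(x).
Since both observations come from the same component, the likelihood for component k is f_k(x₁)·f_k(x₂).
  f_A = [C(11,1)·0.10^1·0.90^10 = 11·0.1·0.348678 = 0.383546] × [0.383546] = 0.147108
  f_B = [C(11,1)·0.37^1·0.63^10 = 11·0.37·0.0098493 = 0.0400867] × [0.0400867] = 0.00160694
  f_C = [C(11,1)·0.45^1·0.55^10 = 11·0.45·0.00253295 = 0.0125381] × [0.0125381] = 0.000157204
  f_D = [C(11,1)·0.62^1·0.38^10 = 11·0.62·6.27821e-05 = 0.000428174] × [0.000428174] = 1.83333e-07
Prior × likelihood for each component:
  P(Z=A)·f_A = 0.15 × 0.147108 = 0.0220662
  P(Z=B)·f_B = 0.06 × 0.00160694 = 9.64164e-05
  P(Z=C)·f_C = 0.52 × 0.000157204 = 8.17462e-05
  P(Z=D)·f_D = 0.27 × 1.83333e-07 = 4.94999e-08
Normaliser: 0.0220662 + 9.64164e-05 + 8.17462e-05 + 4.94999e-08 = 0.0222444
P(Level A | data) ≈ 0.9920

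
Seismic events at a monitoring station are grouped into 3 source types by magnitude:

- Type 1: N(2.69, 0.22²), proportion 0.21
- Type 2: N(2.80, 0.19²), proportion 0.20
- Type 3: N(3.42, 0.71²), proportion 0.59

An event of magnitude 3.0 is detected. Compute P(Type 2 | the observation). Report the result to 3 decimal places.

Apply Bayes' rule: the posterior for each component is proportional to its prior times its likelihood at x.
Evaluate each component's likelihood at the observed value:
  p_1 = 0.671945
  p_2 = 1.20656
  p_3 = 0.471699
Unnormalised posteriors:
  π_1·p_1 = 0.21 × 0.671945 = 0.141108
  π_2·p_2 = 0.20 × 1.20656 = 0.241313
  π_3·p_3 = 0.59 × 0.471699 = 0.278303
Sum: 0.141108 + 0.241313 + 0.278303 = 0.660724
P(Type 2 | the observation) = 0.241313 / 0.660724 ≈ 0.365

0.365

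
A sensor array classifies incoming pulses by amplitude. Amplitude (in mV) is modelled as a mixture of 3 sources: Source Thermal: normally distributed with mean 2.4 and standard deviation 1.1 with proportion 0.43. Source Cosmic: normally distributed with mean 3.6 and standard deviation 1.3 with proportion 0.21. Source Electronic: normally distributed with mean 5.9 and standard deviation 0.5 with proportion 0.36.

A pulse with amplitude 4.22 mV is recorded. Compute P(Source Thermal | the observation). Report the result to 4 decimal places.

Apply Bayes' rule: the posterior for each component is proportional to its prior times its likelihood at x.
Evaluate each component's likelihood at the observed value:
  L_Thermal = 0.0922725
  L_Cosmic = 0.273889
  L_Electronic = 0.0028212
Multiply by the mixture weights:
  P(Z=Thermal)·L_Thermal = 0.43 × 0.0922725 = 0.0396772
  P(Z=Cosmic)·L_Cosmic = 0.21 × 0.273889 = 0.0575168
  P(Z=Electronic)·L_Electronic = 0.36 × 0.0028212 = 0.00101563
Denominator: 0.0396772 + 0.0575168 + 0.00101563 = 0.0982096
So the posterior for Source Thermal is 0.0396772 / 0.0982096 ≈ 0.4040.

0.4040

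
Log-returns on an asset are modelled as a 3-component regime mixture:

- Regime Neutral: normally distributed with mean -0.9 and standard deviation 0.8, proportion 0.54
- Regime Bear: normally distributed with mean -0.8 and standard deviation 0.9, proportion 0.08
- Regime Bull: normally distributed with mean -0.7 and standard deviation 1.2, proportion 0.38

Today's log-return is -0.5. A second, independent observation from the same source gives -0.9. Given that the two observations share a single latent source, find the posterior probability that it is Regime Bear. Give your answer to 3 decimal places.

0.085

The responsibility of component k is π_k f_k(x) divided by Σ_j π_j f_j(x).
Since both observations come from the same component, the likelihood for component k is f_k(x₁)·f_k(x₂).
  f_Neutral = [0.440082] × [0.498678] = 0.219459
  f_Bear = [0.419315] × [0.440541] = 0.184725
  f_Bull = [0.327866] × [0.327866] = 0.107496
Unnormalised posteriors:
  π_Neutral·f_Neutral = 0.54 × 0.219459 = 0.118508
  π_Bear·f_Bear = 0.08 × 0.184725 = 0.014778
  π_Bull·f_Bull = 0.38 × 0.107496 = 0.0408486
Marginal: 0.118508 + 0.014778 + 0.0408486 = 0.174135
P(Regime Bear | x₁, x₂) ≈ 0.085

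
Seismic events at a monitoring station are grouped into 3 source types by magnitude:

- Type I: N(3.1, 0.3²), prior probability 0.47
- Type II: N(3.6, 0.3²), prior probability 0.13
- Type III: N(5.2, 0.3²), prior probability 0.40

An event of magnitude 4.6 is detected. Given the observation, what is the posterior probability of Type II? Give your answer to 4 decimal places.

By Bayes' theorem, P(k | x) = π_k f_k(x) / Σ_j π_j f_j(x).
Evaluate each component's likelihood at the observed value:
  L_I = 4.95573e-06
  L_II = 0.00514093
  L_III = 0.17997
Prior × likelihood for each component:
  π_I·L_I = 0.47 × 4.95573e-06 = 2.32919e-06
  π_II·L_II = 0.13 × 0.00514093 = 0.000668321
  π_III·L_III = 0.40 × 0.17997 = 0.071988
Sum: 2.32919e-06 + 0.000668321 + 0.071988 = 0.0726586
So the posterior for Type II is 0.000668321 / 0.0726586 ≈ 0.0092.

0.0092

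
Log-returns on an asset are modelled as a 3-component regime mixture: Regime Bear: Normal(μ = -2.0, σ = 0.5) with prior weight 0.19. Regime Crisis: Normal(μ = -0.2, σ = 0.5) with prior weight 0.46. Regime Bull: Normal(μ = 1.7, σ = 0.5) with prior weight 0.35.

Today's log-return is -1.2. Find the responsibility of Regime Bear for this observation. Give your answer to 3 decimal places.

P(component k | x) = π_k·f_k(x) / marginal(x), where marginal(x) = Σ_j π_j·f_j(x).
Normal densities:
  p_Bear = (1/(0.5·√(2π)))·exp(−(-1.2−-2.0)²/(2·0.5²)) = 0.797885·exp(-1.28000) = 0.221842
  p_Crisis = (1/(0.5·√(2π)))·exp(−(-1.2−-0.2)²/(2·0.5²)) = 0.797885·exp(-2.00000) = 0.107982
  p_Bull = (1/(0.5·√(2π)))·exp(−(-1.2−1.7)²/(2·0.5²)) = 0.797885·exp(-16.82000) = 3.95464e-08
Unnormalised posteriors:
  π_Bear·p_Bear = 0.19 × 0.221842 = 0.0421499
  π_Crisis·p_Crisis = 0.46 × 0.107982 = 0.0496717
  π_Bull·p_Bull = 0.35 × 3.95464e-08 = 1.38412e-08
Denominator: 0.0421499 + 0.0496717 + 1.38412e-08 = 0.0918216
P(Regime Bear | x) = 0.0421499 / 0.0918216 ≈ 0.459

0.459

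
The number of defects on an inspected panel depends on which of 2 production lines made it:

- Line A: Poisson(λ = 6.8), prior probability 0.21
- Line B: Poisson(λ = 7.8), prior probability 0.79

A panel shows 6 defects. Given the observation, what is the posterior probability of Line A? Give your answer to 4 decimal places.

By Bayes' theorem, P(k | x) = π_k f_k(x) / Σ_j π_j f_j(x).
Component likelihoods at x = 6 defects:
  p_A = e^(−6.8)·6.8^6/6! = 0.152939
  p_B = e^(−7.8)·7.8^6/6! = 0.128156
Weight by the priors:
  π_A·p_A = 0.21 × 0.152939 = 0.0321172
  π_B·p_B = 0.79 × 0.128156 = 0.101243
Normaliser: 0.0321172 + 0.101243 = 0.13336
P(Line A | data) = 0.0321172 / 0.13336 ≈ 0.2408

0.2408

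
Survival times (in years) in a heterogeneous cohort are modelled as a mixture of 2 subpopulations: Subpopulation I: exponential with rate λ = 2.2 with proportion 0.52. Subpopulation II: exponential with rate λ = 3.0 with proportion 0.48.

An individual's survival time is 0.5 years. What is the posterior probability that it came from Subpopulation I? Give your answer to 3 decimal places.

Apply Bayes' rule: the posterior for each component is proportional to its prior times its likelihood at x.
Component likelihoods at x = 0.5 years:
  L_I = 2.2·e^(−2.2·0.5) = 2.2·e^(−1.1000) = 0.732316
  L_II = 3.0·e^(−3.0·0.5) = 3.0·e^(−1.5000) = 0.66939
Multiply by the mixture weights:
  w_I·L_I = 0.52 × 0.732316 = 0.380805
  w_II·L_II = 0.48 × 0.66939 = 0.321307
Normaliser: 0.380805 + 0.321307 = 0.702112
P(Subpopulation I | x) ≈ 0.542

0.542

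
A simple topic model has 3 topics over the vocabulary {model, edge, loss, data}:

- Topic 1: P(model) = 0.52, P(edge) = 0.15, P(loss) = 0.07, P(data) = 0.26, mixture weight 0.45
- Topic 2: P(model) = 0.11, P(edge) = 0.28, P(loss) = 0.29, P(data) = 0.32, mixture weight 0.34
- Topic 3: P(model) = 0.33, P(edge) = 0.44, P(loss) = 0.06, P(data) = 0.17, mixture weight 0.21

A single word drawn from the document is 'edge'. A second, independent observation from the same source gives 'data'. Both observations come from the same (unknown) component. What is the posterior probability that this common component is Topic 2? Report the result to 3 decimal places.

0.478

Apply Bayes' rule: the posterior for each component is proportional to its prior times its likelihood at x.
Since both observations come from the same component, the likelihood for component k is f_k(x₁)·f_k(x₂).
  p_1 = [0.15] × [0.26] = 0.039
  p_2 = [0.28] × [0.32] = 0.0896
  p_3 = [0.44] × [0.17] = 0.0748
Unnormalised posteriors:
  P(Z=1)·p_1 = 0.45 × 0.039 = 0.01755
  P(Z=2)·p_2 = 0.34 × 0.0896 = 0.030464
  P(Z=3)·p_3 = 0.21 × 0.0748 = 0.015708
Normaliser: 0.01755 + 0.030464 + 0.015708 = 0.063722
Responsibility of Topic 2: 0.030464 / 0.063722 ≈ 0.478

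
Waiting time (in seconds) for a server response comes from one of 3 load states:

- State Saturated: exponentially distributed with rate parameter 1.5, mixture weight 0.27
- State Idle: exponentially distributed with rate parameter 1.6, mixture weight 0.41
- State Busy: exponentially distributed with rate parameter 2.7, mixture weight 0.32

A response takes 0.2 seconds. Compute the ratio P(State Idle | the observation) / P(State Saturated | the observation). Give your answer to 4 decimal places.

1.5877

Posterior odds = (π_i f_i(x)) / (π_j f_j(x)); the normalising sum cancels.
Component likelihoods at x = 0.2 seconds:
  p_Saturated = 1.5·e^(−1.5·0.2) = 1.5·e^(−0.3000) = 1.11123
  p_Idle = 1.6·e^(−1.6·0.2) = 1.6·e^(−0.3200) = 1.16184
  p_Busy = 2.7·e^(−2.7·0.2) = 2.7·e^(−0.5400) = 1.57342
Posterior odds = (π_Idle·p_Idle) / (π_Saturated·p_Saturated) = (0.41·1.16184) / (0.27·1.11123) = 0.476354 / 0.300031 ≈ 1.5877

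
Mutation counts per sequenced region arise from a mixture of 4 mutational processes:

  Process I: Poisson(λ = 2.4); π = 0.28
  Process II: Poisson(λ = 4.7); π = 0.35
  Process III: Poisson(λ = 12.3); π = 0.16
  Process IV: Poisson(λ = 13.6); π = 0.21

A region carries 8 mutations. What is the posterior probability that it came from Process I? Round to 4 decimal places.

P(component k | x) = π_k·f_k(x) / marginal(x), where marginal(x) = Σ_j π_j·f_j(x).
Component likelihoods at x = 8 mutations:
  f_I = 0.00247664
  f_II = 0.0537129
  f_III = 0.0591423
  f_IV = 0.0360069
Prior × likelihood for each component:
  π_I·f_I = 0.28 × 0.00247664 = 0.000693459
  π_II·f_II = 0.35 × 0.0537129 = 0.0187995
  π_III·f_III = 0.16 × 0.0591423 = 0.00946277
  π_IV·f_IV = 0.21 × 0.0360069 = 0.00756145
Marginal: 0.000693459 + 0.0187995 + 0.00946277 + 0.00756145 = 0.0365172
So the posterior for Process I is 0.000693459 / 0.0365172 ≈ 0.0190.

0.0190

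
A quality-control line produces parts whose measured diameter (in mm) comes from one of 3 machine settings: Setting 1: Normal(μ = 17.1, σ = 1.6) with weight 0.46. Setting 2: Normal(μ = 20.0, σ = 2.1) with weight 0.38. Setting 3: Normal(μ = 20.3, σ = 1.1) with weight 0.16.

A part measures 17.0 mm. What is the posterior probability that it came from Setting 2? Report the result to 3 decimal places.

P(component k | x) = π_k·f_k(x) / marginal(x), where marginal(x) = Σ_j π_j·f_j(x).
Normal densities:
  p_1 = (1/(1.6·√(2π)))·exp(−(17.0−17.1)²/(2·1.6²)) = 0.249339·exp(-0.00195) = 0.248852
  p_2 = (1/(2.1·√(2π)))·exp(−(17.0−20.0)²/(2·2.1²)) = 0.189973·exp(-1.02041) = 0.0684752
  p_3 = (1/(1.1·√(2π)))·exp(−(17.0−20.3)²/(2·1.1²)) = 0.362675·exp(-4.50000) = 0.00402895
Prior × likelihood for each component:
  π_1·p_1 = 0.46 × 0.248852 = 0.114472
  π_2·p_2 = 0.38 × 0.0684752 = 0.0260206
  π_3·p_3 = 0.16 × 0.00402895 = 0.000644632
Denominator: 0.114472 + 0.0260206 + 0.000644632 = 0.141137
So the posterior for Setting 2 is 0.0260206 / 0.141137 ≈ 0.184.

0.184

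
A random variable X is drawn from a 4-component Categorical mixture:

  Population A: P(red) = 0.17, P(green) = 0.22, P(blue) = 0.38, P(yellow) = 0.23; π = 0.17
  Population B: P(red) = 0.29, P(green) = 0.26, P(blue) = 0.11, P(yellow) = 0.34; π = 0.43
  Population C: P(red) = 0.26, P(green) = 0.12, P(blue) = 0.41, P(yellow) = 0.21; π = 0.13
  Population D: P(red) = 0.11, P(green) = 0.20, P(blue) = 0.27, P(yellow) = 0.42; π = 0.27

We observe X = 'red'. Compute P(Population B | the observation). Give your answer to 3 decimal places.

0.574

Apply Bayes' rule: the posterior for each component is proportional to its prior times its likelihood at x.
Evaluate each component's likelihood at the observed value:
  L_A = P(red | comp) = 0.17
  L_B = P(red | comp) = 0.29
  L_C = P(red | comp) = 0.26
  L_D = P(red | comp) = 0.11
Prior × likelihood for each component:
  w_A·L_A = 0.17 × 0.17 = 0.0289
  w_B·L_B = 0.43 × 0.29 = 0.1247
  w_C·L_C = 0.13 × 0.26 = 0.0338
  w_D·L_D = 0.27 × 0.11 = 0.0297
Evidence: 0.0289 + 0.1247 + 0.0338 + 0.0297 = 0.2171
P(Population B | data) ≈ 0.574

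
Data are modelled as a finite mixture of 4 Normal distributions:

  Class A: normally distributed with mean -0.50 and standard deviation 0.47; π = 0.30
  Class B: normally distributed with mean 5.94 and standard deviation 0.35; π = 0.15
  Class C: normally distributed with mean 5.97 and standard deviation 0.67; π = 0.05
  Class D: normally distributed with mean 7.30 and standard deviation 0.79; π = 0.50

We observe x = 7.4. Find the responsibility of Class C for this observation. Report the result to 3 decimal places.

0.012

Posterior ∝ prior × likelihood, so P(k | x) ∝ π_k f_k(x); normalise over all components.
Evaluate each component's likelihood at the observed value:
  p_A = 3.79371e-62
  p_B = 0.000189803
  p_C = 0.0610453
  p_D = 0.500961
Prior × likelihood for each component:
  π_A·p_A = 0.30 × 3.79371e-62 = 1.13811e-62
  π_B·p_B = 0.15 × 0.000189803 = 2.84704e-05
  π_C·p_C = 0.05 × 0.0610453 = 0.00305226
  π_D·p_D = 0.50 × 0.500961 = 0.25048
Sum: 1.13811e-62 + 2.84704e-05 + 0.00305226 + 0.25048 = 0.253561
Responsibility of Class C: 0.00305226 / 0.253561 ≈ 0.012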